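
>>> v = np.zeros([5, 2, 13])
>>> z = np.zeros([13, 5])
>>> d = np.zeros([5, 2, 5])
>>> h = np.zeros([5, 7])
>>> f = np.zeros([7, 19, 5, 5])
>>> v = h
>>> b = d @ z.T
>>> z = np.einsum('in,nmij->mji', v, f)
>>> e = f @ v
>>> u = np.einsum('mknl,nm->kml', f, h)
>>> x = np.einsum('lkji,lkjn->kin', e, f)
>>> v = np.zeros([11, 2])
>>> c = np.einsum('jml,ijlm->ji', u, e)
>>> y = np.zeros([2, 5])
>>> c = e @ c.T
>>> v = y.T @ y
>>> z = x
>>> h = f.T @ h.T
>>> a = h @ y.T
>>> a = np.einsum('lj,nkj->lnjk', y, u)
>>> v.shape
(5, 5)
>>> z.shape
(19, 7, 5)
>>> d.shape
(5, 2, 5)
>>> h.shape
(5, 5, 19, 5)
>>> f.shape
(7, 19, 5, 5)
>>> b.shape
(5, 2, 13)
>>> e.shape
(7, 19, 5, 7)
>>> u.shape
(19, 7, 5)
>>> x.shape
(19, 7, 5)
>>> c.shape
(7, 19, 5, 19)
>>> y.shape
(2, 5)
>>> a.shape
(2, 19, 5, 7)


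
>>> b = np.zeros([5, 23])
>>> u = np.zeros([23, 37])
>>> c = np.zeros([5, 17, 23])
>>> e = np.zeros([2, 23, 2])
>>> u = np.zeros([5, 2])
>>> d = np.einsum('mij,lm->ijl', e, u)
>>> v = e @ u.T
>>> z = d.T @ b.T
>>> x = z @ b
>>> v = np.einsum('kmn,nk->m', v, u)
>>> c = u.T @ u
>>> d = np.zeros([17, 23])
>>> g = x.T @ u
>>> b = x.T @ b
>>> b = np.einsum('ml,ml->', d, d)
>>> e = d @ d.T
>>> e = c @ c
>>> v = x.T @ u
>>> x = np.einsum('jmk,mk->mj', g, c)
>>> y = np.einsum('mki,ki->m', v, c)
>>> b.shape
()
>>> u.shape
(5, 2)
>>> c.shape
(2, 2)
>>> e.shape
(2, 2)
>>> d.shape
(17, 23)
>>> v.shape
(23, 2, 2)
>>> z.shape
(5, 2, 5)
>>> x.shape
(2, 23)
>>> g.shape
(23, 2, 2)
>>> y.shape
(23,)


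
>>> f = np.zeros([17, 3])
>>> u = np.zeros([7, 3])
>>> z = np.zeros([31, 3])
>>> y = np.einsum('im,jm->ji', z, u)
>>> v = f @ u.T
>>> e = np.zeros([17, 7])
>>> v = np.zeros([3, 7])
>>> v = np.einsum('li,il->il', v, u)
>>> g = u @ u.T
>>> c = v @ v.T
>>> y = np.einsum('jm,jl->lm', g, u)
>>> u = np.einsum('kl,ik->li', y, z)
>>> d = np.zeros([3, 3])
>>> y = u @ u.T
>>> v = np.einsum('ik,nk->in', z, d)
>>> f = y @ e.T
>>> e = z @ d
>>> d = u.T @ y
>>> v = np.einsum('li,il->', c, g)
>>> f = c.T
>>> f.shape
(7, 7)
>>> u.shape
(7, 31)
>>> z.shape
(31, 3)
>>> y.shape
(7, 7)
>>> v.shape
()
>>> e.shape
(31, 3)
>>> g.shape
(7, 7)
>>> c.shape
(7, 7)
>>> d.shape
(31, 7)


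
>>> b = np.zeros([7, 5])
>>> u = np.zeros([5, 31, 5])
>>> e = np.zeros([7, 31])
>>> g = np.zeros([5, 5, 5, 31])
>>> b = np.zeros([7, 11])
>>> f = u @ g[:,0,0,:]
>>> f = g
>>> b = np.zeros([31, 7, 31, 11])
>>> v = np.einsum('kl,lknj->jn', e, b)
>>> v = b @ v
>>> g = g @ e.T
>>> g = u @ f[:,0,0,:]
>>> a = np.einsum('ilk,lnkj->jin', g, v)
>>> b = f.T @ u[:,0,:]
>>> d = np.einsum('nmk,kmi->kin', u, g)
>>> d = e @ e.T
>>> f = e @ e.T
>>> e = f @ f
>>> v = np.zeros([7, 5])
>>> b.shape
(31, 5, 5, 5)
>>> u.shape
(5, 31, 5)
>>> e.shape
(7, 7)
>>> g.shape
(5, 31, 31)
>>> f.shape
(7, 7)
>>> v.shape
(7, 5)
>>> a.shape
(31, 5, 7)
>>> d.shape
(7, 7)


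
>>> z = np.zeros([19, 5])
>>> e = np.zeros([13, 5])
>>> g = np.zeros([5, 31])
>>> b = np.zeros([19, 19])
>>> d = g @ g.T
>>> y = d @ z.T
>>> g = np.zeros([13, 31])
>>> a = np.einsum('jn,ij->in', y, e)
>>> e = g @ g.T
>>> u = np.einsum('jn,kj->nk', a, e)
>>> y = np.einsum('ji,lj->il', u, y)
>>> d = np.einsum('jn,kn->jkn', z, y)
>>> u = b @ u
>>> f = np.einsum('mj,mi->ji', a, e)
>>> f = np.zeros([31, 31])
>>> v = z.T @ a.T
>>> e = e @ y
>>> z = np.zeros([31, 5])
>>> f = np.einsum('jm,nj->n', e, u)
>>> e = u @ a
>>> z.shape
(31, 5)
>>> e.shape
(19, 19)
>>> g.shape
(13, 31)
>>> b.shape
(19, 19)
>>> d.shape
(19, 13, 5)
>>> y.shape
(13, 5)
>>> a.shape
(13, 19)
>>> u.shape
(19, 13)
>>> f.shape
(19,)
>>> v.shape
(5, 13)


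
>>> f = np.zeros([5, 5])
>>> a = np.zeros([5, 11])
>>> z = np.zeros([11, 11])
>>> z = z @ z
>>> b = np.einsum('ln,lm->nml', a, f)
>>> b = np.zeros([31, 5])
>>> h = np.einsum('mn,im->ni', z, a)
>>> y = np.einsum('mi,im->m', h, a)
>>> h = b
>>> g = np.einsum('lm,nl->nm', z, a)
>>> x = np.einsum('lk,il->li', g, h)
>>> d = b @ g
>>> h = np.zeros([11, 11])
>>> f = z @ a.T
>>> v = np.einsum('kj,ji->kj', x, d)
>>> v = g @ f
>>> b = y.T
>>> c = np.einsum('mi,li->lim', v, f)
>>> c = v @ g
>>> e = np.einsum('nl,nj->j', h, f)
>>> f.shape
(11, 5)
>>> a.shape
(5, 11)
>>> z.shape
(11, 11)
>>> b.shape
(11,)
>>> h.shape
(11, 11)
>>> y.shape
(11,)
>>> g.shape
(5, 11)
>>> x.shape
(5, 31)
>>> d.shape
(31, 11)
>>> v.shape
(5, 5)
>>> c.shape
(5, 11)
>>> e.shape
(5,)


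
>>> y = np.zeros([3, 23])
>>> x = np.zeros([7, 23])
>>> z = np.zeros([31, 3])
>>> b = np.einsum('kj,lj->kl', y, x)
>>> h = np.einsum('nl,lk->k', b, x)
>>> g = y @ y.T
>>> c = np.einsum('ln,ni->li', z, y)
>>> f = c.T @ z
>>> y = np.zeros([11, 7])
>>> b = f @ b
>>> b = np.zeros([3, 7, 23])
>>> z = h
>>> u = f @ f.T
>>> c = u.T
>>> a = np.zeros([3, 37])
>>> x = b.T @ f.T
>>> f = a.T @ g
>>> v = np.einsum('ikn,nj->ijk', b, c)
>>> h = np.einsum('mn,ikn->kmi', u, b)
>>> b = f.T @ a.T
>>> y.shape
(11, 7)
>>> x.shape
(23, 7, 23)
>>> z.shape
(23,)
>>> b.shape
(3, 3)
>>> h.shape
(7, 23, 3)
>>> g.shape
(3, 3)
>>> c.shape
(23, 23)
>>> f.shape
(37, 3)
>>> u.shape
(23, 23)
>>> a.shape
(3, 37)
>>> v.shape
(3, 23, 7)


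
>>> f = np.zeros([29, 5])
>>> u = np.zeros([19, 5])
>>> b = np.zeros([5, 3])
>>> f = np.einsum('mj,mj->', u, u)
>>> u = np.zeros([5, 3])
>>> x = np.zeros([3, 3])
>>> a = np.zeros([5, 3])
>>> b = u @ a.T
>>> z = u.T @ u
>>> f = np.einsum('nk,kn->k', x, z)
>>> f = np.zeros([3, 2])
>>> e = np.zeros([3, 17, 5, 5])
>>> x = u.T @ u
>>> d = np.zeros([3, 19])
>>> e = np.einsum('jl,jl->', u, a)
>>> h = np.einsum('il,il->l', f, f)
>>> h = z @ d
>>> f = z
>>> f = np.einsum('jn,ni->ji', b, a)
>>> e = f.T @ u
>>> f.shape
(5, 3)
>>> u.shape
(5, 3)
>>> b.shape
(5, 5)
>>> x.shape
(3, 3)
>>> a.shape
(5, 3)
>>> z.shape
(3, 3)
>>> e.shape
(3, 3)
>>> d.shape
(3, 19)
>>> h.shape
(3, 19)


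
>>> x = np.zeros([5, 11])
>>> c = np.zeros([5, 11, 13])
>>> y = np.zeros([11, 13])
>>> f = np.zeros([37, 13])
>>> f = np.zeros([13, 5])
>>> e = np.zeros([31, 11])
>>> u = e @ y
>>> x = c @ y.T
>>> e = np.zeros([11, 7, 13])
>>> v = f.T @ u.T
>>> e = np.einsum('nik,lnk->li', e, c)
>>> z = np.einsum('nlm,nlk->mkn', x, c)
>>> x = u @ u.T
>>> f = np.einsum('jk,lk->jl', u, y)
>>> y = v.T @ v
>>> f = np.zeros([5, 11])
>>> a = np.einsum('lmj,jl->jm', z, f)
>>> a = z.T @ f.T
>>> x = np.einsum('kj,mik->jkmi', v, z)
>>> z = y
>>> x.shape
(31, 5, 11, 13)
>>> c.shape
(5, 11, 13)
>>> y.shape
(31, 31)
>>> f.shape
(5, 11)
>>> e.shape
(5, 7)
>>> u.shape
(31, 13)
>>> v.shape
(5, 31)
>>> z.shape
(31, 31)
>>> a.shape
(5, 13, 5)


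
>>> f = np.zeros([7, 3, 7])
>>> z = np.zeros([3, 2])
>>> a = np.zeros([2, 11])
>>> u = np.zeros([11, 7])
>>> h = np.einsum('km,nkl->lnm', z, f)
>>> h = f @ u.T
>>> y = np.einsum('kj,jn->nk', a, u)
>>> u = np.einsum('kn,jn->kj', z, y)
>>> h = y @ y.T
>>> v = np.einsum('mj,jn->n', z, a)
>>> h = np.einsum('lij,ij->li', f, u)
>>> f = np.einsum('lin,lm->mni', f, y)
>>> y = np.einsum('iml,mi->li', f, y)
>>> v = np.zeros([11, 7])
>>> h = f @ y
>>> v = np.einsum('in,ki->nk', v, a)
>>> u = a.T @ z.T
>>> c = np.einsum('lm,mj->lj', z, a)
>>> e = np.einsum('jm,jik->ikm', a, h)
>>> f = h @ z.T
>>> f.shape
(2, 7, 3)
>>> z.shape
(3, 2)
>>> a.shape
(2, 11)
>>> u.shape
(11, 3)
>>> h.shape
(2, 7, 2)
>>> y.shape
(3, 2)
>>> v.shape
(7, 2)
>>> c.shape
(3, 11)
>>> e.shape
(7, 2, 11)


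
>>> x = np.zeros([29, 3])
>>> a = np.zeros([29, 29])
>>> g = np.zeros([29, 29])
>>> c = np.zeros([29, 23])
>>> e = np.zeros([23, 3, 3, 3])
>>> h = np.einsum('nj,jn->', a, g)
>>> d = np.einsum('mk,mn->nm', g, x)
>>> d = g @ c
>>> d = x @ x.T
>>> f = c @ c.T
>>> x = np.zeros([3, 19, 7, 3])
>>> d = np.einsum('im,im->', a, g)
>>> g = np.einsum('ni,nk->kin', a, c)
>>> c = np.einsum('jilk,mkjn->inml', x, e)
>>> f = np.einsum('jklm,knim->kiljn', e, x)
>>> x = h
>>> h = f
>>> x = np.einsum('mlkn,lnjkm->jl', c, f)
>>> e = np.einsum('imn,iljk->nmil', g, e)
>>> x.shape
(3, 3)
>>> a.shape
(29, 29)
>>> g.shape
(23, 29, 29)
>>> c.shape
(19, 3, 23, 7)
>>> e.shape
(29, 29, 23, 3)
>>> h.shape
(3, 7, 3, 23, 19)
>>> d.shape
()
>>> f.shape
(3, 7, 3, 23, 19)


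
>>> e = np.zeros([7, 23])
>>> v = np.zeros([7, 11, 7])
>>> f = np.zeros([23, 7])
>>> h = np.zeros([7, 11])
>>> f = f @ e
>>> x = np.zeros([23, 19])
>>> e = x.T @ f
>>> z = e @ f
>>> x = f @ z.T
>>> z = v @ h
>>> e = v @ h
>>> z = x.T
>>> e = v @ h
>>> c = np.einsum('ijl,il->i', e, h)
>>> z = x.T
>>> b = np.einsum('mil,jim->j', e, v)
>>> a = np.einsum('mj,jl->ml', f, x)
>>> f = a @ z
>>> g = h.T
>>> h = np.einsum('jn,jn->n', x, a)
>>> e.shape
(7, 11, 11)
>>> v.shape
(7, 11, 7)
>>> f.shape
(23, 23)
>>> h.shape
(19,)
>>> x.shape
(23, 19)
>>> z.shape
(19, 23)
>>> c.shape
(7,)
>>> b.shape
(7,)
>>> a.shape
(23, 19)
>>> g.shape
(11, 7)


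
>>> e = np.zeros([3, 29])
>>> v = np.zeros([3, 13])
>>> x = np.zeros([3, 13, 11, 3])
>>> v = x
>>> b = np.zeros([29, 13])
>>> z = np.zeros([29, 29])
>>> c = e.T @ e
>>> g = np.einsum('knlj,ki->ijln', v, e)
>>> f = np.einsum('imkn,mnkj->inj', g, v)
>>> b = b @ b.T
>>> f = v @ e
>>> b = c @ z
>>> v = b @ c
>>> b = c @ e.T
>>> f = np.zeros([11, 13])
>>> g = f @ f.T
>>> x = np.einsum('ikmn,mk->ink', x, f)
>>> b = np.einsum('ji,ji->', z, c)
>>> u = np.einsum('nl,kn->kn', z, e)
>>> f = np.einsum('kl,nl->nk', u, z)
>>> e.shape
(3, 29)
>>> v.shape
(29, 29)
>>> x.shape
(3, 3, 13)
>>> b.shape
()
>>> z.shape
(29, 29)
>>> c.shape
(29, 29)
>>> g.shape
(11, 11)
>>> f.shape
(29, 3)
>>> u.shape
(3, 29)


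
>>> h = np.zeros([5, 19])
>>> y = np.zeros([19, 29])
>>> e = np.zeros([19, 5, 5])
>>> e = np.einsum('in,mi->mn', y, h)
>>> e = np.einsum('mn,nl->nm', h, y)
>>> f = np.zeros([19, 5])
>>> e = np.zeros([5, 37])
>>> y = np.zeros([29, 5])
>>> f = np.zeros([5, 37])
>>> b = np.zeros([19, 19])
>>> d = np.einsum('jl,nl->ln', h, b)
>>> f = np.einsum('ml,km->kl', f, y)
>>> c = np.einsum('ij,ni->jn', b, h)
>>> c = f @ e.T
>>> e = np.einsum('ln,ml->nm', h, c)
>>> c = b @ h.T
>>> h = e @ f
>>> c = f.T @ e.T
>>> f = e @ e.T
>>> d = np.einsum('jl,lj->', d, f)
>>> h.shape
(19, 37)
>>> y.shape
(29, 5)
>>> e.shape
(19, 29)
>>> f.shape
(19, 19)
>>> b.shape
(19, 19)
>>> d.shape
()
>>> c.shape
(37, 19)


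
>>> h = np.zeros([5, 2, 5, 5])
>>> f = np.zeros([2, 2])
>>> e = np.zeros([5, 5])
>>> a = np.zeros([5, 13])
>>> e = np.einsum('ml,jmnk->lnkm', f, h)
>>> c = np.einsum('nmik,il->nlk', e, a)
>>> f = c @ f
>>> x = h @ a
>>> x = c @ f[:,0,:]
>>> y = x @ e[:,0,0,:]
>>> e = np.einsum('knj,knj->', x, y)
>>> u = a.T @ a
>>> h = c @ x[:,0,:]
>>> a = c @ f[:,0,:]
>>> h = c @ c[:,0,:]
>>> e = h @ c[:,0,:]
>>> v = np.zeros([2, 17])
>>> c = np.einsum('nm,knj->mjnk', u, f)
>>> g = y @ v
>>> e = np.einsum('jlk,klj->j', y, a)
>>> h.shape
(2, 13, 2)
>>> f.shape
(2, 13, 2)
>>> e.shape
(2,)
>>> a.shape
(2, 13, 2)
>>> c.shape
(13, 2, 13, 2)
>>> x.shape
(2, 13, 2)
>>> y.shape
(2, 13, 2)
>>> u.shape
(13, 13)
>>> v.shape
(2, 17)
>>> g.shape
(2, 13, 17)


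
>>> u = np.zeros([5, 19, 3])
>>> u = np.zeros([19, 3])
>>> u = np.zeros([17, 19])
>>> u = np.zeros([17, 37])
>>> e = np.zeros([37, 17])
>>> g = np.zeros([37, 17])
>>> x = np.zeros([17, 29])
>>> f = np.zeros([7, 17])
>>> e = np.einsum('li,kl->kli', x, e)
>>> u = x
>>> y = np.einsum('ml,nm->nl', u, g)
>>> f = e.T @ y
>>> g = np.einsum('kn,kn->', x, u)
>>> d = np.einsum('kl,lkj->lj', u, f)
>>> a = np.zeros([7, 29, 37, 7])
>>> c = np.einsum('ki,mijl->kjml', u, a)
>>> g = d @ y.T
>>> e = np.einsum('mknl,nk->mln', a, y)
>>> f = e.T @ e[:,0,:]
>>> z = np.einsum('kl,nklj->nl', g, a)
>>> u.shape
(17, 29)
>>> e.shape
(7, 7, 37)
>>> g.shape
(29, 37)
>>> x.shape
(17, 29)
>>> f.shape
(37, 7, 37)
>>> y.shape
(37, 29)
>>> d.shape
(29, 29)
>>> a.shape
(7, 29, 37, 7)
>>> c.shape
(17, 37, 7, 7)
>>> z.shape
(7, 37)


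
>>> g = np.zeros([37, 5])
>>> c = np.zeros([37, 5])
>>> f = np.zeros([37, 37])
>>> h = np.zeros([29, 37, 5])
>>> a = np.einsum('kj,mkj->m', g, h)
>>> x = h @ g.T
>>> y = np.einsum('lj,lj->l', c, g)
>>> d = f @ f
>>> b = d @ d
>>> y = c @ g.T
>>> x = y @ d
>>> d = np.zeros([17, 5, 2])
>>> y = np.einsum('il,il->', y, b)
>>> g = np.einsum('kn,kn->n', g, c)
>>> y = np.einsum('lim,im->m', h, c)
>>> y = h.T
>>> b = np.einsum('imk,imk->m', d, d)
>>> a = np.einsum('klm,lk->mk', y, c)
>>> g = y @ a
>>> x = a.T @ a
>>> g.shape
(5, 37, 5)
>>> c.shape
(37, 5)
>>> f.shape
(37, 37)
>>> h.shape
(29, 37, 5)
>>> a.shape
(29, 5)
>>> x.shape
(5, 5)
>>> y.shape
(5, 37, 29)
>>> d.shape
(17, 5, 2)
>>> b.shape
(5,)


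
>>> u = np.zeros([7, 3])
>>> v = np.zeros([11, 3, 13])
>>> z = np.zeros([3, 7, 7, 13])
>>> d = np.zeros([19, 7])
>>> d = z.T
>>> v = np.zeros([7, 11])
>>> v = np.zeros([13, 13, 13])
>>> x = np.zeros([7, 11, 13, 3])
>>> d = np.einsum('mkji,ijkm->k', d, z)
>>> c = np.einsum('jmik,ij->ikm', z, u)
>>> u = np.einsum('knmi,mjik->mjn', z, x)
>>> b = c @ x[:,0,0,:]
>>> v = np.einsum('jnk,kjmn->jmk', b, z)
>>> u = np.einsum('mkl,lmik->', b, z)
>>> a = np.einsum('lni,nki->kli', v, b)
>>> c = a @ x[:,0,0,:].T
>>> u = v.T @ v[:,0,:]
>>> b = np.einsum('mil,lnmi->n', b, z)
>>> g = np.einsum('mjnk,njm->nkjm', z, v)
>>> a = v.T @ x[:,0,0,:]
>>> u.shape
(3, 7, 3)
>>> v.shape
(7, 7, 3)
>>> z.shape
(3, 7, 7, 13)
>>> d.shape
(7,)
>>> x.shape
(7, 11, 13, 3)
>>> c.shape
(13, 7, 7)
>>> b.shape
(7,)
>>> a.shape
(3, 7, 3)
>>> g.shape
(7, 13, 7, 3)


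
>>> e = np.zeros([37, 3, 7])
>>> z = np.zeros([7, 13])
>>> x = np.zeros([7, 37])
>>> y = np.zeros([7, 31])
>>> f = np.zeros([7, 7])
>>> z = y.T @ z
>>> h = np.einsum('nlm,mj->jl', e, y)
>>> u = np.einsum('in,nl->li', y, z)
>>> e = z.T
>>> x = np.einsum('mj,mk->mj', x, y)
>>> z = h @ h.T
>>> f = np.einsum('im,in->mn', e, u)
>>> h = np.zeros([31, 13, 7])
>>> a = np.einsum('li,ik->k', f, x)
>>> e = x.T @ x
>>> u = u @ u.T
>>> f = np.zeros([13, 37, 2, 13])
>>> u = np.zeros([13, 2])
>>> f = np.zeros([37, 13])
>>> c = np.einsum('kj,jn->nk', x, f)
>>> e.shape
(37, 37)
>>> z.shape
(31, 31)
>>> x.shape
(7, 37)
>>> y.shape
(7, 31)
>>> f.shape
(37, 13)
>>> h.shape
(31, 13, 7)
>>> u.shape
(13, 2)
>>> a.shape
(37,)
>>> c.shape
(13, 7)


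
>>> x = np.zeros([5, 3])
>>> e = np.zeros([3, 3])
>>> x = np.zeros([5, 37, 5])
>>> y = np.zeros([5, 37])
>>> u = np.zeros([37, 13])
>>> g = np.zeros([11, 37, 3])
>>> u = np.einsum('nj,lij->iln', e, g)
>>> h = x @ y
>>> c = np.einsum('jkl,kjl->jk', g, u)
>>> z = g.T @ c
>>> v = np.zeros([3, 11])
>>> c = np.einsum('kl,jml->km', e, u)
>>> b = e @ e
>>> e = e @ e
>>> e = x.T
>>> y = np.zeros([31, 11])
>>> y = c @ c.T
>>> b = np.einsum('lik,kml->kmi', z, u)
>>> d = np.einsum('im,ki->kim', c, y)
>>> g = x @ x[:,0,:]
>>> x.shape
(5, 37, 5)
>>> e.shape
(5, 37, 5)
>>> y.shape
(3, 3)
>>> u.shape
(37, 11, 3)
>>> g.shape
(5, 37, 5)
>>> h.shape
(5, 37, 37)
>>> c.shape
(3, 11)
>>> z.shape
(3, 37, 37)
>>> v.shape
(3, 11)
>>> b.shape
(37, 11, 37)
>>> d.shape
(3, 3, 11)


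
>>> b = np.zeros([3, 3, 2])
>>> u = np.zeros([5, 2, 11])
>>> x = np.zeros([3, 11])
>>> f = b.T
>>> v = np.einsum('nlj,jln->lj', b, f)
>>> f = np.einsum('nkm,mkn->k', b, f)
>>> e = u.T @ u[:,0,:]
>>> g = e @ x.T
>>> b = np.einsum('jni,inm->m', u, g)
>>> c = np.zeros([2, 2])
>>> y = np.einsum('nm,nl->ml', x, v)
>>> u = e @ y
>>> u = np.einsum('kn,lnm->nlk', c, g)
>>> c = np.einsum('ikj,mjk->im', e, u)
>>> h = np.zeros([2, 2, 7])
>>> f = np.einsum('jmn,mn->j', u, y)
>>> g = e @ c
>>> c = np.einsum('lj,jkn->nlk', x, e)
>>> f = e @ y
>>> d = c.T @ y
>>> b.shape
(3,)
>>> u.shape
(2, 11, 2)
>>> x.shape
(3, 11)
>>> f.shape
(11, 2, 2)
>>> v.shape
(3, 2)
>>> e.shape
(11, 2, 11)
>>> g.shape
(11, 2, 2)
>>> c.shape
(11, 3, 2)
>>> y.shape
(11, 2)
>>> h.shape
(2, 2, 7)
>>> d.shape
(2, 3, 2)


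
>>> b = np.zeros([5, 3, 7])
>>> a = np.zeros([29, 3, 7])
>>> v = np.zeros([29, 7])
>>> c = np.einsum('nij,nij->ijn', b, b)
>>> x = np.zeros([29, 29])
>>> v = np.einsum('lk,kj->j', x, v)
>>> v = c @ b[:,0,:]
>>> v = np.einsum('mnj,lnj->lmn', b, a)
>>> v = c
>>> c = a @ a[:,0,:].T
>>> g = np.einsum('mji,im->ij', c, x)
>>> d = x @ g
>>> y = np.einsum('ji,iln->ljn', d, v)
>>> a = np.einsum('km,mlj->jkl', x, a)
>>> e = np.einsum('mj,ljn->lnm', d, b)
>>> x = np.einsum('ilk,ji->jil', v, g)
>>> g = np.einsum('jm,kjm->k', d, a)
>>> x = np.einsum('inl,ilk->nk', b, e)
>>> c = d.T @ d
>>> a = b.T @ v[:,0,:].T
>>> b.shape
(5, 3, 7)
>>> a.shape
(7, 3, 3)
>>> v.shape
(3, 7, 5)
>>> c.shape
(3, 3)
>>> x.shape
(3, 29)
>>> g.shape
(7,)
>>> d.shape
(29, 3)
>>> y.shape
(7, 29, 5)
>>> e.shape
(5, 7, 29)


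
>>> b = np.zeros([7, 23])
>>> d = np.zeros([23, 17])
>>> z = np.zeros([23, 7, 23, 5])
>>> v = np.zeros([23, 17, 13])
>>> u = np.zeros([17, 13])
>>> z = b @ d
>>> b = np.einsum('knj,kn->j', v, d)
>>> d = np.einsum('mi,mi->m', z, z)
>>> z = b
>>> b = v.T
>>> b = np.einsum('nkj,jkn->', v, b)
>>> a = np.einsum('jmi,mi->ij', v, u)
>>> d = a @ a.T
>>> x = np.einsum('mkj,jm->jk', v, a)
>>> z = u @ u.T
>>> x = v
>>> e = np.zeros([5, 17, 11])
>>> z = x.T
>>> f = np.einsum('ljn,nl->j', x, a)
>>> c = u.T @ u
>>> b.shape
()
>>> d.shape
(13, 13)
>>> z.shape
(13, 17, 23)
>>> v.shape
(23, 17, 13)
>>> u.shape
(17, 13)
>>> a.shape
(13, 23)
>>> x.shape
(23, 17, 13)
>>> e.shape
(5, 17, 11)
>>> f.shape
(17,)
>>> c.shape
(13, 13)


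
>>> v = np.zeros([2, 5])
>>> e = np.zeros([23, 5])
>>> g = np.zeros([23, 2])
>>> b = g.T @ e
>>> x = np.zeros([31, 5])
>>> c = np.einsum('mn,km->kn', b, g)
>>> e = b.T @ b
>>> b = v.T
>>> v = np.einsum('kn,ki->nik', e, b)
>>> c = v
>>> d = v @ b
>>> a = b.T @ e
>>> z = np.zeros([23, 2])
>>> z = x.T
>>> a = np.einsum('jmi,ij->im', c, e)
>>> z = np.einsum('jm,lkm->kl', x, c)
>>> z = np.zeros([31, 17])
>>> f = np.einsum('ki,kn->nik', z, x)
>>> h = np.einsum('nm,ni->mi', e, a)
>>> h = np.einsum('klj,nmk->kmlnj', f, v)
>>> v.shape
(5, 2, 5)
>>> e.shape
(5, 5)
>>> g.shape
(23, 2)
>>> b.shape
(5, 2)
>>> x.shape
(31, 5)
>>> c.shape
(5, 2, 5)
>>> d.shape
(5, 2, 2)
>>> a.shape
(5, 2)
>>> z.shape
(31, 17)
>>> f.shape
(5, 17, 31)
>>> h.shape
(5, 2, 17, 5, 31)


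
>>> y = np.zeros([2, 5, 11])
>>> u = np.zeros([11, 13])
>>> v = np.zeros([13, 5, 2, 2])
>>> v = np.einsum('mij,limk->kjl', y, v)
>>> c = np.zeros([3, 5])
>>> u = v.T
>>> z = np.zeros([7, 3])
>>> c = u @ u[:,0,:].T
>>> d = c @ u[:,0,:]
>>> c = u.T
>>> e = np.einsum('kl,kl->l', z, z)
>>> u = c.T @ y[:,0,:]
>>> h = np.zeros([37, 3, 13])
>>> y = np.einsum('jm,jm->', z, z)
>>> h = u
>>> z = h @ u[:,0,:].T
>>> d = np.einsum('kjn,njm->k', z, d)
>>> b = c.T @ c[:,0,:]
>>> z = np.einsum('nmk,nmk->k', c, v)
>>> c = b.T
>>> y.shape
()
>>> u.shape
(13, 11, 11)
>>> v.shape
(2, 11, 13)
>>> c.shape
(13, 11, 13)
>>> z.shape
(13,)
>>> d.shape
(13,)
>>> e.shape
(3,)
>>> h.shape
(13, 11, 11)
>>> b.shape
(13, 11, 13)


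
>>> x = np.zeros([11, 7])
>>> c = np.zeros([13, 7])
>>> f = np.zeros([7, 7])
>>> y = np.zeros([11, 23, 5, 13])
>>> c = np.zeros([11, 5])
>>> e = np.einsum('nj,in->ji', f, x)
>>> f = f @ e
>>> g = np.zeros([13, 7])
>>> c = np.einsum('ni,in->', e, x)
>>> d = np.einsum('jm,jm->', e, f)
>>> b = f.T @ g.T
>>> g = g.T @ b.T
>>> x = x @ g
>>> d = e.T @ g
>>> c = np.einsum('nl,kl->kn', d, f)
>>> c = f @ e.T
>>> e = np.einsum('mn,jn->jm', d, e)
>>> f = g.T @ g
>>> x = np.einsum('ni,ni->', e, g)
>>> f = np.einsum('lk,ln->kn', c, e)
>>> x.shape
()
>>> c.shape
(7, 7)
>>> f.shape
(7, 11)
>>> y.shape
(11, 23, 5, 13)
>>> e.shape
(7, 11)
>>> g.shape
(7, 11)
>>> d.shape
(11, 11)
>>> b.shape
(11, 13)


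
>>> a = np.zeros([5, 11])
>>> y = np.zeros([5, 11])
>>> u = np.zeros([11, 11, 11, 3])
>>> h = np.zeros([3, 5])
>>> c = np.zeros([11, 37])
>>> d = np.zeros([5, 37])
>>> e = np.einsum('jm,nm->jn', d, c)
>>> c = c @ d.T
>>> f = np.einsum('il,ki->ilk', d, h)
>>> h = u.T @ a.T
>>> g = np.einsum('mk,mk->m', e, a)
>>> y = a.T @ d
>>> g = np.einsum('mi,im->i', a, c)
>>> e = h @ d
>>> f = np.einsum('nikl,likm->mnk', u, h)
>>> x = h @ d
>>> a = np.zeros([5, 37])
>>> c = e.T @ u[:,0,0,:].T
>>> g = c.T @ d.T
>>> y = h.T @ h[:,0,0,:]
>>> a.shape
(5, 37)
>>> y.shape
(5, 11, 11, 5)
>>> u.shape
(11, 11, 11, 3)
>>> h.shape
(3, 11, 11, 5)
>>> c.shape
(37, 11, 11, 11)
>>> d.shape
(5, 37)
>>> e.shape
(3, 11, 11, 37)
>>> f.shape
(5, 11, 11)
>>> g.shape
(11, 11, 11, 5)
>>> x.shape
(3, 11, 11, 37)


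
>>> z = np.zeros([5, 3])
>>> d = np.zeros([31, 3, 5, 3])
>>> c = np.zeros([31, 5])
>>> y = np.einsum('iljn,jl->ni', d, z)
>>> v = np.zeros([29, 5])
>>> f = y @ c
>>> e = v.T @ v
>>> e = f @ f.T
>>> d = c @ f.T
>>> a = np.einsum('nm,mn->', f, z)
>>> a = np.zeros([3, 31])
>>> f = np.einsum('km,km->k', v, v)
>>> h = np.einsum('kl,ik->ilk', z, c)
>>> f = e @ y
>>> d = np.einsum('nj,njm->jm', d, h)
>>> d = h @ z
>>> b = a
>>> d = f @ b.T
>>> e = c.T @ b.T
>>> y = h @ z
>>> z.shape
(5, 3)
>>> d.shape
(3, 3)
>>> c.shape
(31, 5)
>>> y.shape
(31, 3, 3)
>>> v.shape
(29, 5)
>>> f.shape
(3, 31)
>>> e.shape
(5, 3)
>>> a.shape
(3, 31)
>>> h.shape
(31, 3, 5)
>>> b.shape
(3, 31)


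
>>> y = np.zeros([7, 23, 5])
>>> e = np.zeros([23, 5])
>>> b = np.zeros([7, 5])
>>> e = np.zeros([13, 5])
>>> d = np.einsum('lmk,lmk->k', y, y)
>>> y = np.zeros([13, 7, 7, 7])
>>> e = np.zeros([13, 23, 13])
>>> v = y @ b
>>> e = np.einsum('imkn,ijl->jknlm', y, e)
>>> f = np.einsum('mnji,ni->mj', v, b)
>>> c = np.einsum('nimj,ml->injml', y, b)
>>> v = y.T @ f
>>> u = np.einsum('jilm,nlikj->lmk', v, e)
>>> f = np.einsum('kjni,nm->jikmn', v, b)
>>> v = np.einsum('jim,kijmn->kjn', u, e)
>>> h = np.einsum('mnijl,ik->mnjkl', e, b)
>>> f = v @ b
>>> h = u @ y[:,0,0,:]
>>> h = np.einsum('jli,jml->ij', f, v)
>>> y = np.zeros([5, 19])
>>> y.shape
(5, 19)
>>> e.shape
(23, 7, 7, 13, 7)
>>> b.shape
(7, 5)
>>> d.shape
(5,)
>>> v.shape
(23, 7, 7)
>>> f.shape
(23, 7, 5)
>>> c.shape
(7, 13, 7, 7, 5)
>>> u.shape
(7, 7, 13)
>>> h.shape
(5, 23)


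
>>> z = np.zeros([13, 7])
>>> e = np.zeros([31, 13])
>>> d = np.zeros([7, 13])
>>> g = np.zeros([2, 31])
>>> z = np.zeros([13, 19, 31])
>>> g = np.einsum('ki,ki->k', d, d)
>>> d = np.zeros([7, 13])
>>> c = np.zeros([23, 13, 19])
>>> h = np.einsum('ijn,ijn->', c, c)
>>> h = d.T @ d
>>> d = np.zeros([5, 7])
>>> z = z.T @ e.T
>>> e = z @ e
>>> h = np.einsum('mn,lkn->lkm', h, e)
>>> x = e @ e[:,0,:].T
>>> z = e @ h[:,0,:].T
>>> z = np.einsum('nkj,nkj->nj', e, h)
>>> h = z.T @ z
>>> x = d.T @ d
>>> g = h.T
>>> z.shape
(31, 13)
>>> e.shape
(31, 19, 13)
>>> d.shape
(5, 7)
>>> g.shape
(13, 13)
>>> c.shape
(23, 13, 19)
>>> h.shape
(13, 13)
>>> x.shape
(7, 7)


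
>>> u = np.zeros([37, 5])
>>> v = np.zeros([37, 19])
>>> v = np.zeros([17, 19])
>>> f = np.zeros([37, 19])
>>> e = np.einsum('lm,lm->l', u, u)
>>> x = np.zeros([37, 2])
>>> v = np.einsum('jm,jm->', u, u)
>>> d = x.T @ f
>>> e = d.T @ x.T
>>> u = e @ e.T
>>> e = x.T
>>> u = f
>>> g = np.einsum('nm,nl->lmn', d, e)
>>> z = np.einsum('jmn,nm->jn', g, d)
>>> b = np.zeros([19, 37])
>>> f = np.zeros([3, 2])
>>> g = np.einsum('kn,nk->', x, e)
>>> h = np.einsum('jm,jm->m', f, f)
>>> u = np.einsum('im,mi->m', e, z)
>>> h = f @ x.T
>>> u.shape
(37,)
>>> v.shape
()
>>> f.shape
(3, 2)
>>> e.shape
(2, 37)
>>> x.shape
(37, 2)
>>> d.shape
(2, 19)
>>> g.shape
()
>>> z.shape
(37, 2)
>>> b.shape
(19, 37)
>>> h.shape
(3, 37)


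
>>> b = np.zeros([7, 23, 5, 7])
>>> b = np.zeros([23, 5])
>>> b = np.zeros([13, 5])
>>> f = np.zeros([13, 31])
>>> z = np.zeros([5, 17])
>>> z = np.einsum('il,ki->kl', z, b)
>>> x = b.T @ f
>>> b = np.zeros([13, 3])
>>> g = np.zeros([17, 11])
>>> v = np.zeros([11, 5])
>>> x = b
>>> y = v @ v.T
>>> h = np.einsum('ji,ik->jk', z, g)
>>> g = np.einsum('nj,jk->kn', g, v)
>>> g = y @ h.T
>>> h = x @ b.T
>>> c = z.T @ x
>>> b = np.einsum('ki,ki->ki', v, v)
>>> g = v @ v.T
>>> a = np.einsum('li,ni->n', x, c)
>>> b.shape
(11, 5)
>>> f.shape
(13, 31)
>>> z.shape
(13, 17)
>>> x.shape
(13, 3)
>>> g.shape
(11, 11)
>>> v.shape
(11, 5)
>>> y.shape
(11, 11)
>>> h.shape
(13, 13)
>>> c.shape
(17, 3)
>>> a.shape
(17,)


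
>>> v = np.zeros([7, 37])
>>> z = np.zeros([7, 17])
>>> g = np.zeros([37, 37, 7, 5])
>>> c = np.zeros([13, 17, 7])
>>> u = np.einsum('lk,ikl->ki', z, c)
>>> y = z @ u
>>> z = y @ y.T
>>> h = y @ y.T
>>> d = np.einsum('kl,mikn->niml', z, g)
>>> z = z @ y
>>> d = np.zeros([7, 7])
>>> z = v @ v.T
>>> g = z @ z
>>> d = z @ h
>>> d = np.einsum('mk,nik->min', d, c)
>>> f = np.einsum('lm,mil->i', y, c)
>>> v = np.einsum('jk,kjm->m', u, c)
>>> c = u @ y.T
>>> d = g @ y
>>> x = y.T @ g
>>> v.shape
(7,)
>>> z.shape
(7, 7)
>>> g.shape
(7, 7)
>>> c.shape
(17, 7)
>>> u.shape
(17, 13)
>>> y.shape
(7, 13)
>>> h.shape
(7, 7)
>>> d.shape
(7, 13)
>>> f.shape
(17,)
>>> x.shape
(13, 7)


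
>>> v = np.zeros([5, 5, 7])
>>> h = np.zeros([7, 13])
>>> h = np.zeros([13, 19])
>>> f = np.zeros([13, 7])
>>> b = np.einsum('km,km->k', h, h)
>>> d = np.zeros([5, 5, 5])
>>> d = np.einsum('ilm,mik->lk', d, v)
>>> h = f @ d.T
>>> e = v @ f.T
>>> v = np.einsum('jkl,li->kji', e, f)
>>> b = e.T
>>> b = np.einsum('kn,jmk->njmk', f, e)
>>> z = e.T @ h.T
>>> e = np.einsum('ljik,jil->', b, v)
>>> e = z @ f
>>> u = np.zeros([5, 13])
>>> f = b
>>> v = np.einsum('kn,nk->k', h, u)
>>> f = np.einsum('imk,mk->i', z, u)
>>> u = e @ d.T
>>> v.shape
(13,)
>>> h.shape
(13, 5)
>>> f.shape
(13,)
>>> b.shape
(7, 5, 5, 13)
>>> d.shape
(5, 7)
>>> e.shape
(13, 5, 7)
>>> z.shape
(13, 5, 13)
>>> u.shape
(13, 5, 5)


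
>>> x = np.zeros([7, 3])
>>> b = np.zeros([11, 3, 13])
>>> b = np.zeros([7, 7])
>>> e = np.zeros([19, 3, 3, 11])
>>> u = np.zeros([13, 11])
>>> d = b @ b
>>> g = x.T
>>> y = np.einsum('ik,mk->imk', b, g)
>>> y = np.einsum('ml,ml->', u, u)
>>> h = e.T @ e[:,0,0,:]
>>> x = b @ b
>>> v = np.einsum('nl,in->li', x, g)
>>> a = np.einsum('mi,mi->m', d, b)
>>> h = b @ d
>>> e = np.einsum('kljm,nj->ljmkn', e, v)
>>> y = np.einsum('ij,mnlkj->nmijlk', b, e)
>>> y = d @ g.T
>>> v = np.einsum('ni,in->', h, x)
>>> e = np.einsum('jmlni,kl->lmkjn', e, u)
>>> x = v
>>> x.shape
()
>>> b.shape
(7, 7)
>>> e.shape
(11, 3, 13, 3, 19)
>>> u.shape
(13, 11)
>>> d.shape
(7, 7)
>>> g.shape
(3, 7)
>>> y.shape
(7, 3)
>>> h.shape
(7, 7)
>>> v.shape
()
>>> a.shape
(7,)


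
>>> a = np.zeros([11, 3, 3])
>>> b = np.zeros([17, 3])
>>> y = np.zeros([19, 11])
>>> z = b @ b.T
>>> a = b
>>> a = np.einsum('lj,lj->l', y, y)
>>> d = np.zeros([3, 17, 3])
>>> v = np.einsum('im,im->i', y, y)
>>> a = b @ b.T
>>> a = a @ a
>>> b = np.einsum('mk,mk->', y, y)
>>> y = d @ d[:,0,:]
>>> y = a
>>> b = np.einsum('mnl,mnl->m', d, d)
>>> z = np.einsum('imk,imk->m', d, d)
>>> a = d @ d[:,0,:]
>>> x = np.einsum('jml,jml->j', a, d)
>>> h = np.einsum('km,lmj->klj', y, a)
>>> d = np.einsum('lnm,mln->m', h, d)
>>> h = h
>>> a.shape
(3, 17, 3)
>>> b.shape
(3,)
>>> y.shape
(17, 17)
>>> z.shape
(17,)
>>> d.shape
(3,)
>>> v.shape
(19,)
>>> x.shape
(3,)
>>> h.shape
(17, 3, 3)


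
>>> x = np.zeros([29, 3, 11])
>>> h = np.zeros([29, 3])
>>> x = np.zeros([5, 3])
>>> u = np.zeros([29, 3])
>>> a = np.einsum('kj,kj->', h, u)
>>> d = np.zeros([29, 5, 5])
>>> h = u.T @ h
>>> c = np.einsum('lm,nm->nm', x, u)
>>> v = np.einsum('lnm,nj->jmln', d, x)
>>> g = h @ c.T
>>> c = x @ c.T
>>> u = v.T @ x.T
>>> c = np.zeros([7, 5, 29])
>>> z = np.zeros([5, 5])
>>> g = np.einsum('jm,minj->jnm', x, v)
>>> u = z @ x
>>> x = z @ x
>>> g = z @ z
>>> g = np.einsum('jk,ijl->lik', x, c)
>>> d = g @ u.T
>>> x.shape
(5, 3)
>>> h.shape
(3, 3)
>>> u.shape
(5, 3)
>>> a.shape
()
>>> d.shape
(29, 7, 5)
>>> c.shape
(7, 5, 29)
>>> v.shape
(3, 5, 29, 5)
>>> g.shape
(29, 7, 3)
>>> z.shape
(5, 5)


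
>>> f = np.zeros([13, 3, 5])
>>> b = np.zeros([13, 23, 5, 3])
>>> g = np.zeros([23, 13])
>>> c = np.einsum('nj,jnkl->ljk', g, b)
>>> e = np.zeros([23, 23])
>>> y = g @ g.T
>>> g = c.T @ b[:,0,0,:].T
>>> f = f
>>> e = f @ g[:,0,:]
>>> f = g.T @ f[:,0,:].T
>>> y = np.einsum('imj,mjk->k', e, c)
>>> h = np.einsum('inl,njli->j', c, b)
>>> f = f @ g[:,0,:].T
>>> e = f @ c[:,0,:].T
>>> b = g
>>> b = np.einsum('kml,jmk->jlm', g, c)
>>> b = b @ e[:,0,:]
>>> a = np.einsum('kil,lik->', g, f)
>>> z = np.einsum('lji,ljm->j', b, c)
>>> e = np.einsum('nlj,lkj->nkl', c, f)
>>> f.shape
(13, 13, 5)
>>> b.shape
(3, 13, 3)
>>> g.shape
(5, 13, 13)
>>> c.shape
(3, 13, 5)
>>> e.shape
(3, 13, 13)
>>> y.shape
(5,)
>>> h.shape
(23,)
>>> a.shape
()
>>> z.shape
(13,)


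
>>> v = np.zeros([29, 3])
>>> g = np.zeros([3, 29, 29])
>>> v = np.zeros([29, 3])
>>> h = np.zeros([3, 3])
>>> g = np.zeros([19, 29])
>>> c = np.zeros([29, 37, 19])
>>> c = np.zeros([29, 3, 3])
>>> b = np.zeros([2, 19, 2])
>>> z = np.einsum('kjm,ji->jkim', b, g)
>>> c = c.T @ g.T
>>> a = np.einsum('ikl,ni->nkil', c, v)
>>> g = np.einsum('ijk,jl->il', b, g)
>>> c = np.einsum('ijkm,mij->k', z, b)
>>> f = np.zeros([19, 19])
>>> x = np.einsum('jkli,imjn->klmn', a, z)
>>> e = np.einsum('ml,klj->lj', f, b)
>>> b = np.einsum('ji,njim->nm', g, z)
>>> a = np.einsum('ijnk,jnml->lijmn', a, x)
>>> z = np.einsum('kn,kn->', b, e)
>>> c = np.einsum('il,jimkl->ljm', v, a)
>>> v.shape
(29, 3)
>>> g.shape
(2, 29)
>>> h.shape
(3, 3)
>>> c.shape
(3, 2, 3)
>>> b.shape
(19, 2)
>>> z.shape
()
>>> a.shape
(2, 29, 3, 2, 3)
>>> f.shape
(19, 19)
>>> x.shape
(3, 3, 2, 2)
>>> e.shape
(19, 2)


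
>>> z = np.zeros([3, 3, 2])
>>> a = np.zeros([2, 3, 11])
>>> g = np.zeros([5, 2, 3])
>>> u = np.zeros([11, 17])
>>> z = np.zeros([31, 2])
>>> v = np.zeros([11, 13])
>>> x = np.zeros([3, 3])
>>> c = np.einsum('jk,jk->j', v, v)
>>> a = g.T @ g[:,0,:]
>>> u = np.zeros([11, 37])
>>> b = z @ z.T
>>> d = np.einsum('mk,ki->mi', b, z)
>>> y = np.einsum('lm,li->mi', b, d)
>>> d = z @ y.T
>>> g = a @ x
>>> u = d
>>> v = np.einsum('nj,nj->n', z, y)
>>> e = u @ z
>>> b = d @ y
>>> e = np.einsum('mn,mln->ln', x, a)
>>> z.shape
(31, 2)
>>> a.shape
(3, 2, 3)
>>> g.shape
(3, 2, 3)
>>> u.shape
(31, 31)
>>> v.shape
(31,)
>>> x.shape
(3, 3)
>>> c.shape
(11,)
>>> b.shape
(31, 2)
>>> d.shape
(31, 31)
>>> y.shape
(31, 2)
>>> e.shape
(2, 3)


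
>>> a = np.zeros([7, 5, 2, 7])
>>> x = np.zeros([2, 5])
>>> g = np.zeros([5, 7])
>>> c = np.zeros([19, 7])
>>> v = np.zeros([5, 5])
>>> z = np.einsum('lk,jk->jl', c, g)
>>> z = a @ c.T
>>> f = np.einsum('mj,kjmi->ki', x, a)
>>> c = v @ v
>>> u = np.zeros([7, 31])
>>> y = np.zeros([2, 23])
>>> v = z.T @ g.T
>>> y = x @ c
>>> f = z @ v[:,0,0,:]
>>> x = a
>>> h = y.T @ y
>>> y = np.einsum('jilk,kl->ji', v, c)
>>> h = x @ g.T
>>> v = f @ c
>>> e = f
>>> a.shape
(7, 5, 2, 7)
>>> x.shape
(7, 5, 2, 7)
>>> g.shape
(5, 7)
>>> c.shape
(5, 5)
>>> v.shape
(7, 5, 2, 5)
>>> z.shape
(7, 5, 2, 19)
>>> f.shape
(7, 5, 2, 5)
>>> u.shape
(7, 31)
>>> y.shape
(19, 2)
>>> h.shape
(7, 5, 2, 5)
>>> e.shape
(7, 5, 2, 5)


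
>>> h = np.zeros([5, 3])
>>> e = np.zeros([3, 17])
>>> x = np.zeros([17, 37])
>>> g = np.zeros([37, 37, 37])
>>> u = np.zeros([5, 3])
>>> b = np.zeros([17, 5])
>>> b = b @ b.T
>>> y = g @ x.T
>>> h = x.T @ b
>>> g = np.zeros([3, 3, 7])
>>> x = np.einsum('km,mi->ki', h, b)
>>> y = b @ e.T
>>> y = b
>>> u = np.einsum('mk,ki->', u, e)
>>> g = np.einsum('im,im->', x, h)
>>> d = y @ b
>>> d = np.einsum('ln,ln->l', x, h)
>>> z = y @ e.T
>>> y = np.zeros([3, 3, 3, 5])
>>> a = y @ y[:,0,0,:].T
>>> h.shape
(37, 17)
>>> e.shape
(3, 17)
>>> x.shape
(37, 17)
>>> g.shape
()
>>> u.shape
()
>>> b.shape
(17, 17)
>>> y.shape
(3, 3, 3, 5)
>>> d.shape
(37,)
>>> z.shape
(17, 3)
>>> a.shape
(3, 3, 3, 3)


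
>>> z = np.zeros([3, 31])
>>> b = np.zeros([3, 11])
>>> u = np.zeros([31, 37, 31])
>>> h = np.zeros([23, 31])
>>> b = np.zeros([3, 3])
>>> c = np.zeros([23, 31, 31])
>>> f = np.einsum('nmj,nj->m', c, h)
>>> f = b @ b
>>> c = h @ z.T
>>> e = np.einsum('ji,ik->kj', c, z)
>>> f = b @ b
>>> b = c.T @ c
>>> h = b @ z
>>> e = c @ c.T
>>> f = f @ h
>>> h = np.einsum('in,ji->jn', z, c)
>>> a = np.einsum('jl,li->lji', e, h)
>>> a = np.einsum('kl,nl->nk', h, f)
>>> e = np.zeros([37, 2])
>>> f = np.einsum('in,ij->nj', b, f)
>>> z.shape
(3, 31)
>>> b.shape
(3, 3)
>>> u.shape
(31, 37, 31)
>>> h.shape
(23, 31)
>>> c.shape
(23, 3)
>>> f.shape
(3, 31)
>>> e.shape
(37, 2)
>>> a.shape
(3, 23)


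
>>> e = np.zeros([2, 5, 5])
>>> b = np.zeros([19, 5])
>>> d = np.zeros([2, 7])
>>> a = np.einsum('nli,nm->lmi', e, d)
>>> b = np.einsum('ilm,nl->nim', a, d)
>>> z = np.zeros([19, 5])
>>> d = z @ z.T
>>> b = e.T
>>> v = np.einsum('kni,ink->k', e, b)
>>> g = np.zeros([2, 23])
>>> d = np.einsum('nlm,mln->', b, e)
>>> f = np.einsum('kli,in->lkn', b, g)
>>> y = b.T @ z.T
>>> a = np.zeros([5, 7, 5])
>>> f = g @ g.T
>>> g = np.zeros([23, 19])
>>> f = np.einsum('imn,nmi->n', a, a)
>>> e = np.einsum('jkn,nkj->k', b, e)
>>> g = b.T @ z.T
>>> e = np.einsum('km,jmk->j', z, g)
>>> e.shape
(2,)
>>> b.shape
(5, 5, 2)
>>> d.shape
()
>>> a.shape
(5, 7, 5)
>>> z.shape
(19, 5)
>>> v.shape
(2,)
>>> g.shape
(2, 5, 19)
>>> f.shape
(5,)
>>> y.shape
(2, 5, 19)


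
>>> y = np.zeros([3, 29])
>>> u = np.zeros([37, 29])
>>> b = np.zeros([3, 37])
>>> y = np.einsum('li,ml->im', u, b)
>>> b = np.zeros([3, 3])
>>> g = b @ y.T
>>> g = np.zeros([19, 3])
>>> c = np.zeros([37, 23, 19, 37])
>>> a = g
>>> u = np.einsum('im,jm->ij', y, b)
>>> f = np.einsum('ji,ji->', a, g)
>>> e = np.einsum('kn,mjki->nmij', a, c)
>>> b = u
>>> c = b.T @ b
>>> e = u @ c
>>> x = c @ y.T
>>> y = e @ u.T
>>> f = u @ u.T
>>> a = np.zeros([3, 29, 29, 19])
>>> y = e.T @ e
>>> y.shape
(3, 3)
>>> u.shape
(29, 3)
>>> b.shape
(29, 3)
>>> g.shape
(19, 3)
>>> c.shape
(3, 3)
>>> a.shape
(3, 29, 29, 19)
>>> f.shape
(29, 29)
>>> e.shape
(29, 3)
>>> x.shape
(3, 29)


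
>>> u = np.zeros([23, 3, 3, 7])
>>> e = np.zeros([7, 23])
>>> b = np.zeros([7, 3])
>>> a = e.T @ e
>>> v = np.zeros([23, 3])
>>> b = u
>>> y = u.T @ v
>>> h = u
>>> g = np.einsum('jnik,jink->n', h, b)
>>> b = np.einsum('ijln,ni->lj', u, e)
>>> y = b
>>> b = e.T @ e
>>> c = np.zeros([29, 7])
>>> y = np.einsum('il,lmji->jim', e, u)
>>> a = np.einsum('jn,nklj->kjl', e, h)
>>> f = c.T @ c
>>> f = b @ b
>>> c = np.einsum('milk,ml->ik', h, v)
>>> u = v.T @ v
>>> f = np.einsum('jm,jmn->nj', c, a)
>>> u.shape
(3, 3)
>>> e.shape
(7, 23)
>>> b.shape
(23, 23)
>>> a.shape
(3, 7, 3)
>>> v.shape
(23, 3)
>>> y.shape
(3, 7, 3)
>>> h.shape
(23, 3, 3, 7)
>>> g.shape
(3,)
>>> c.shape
(3, 7)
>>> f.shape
(3, 3)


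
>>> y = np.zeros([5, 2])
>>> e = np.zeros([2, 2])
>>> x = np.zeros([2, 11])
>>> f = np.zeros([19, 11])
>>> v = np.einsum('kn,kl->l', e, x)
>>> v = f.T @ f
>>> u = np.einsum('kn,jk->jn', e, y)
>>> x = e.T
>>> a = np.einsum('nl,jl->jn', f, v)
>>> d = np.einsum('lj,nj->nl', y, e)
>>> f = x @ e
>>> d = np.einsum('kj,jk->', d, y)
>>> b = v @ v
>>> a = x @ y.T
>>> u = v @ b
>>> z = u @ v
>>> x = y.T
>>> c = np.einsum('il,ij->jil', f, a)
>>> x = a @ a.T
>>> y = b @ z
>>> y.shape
(11, 11)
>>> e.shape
(2, 2)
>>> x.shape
(2, 2)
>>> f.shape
(2, 2)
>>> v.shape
(11, 11)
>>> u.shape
(11, 11)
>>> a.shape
(2, 5)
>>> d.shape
()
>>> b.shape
(11, 11)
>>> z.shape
(11, 11)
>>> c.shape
(5, 2, 2)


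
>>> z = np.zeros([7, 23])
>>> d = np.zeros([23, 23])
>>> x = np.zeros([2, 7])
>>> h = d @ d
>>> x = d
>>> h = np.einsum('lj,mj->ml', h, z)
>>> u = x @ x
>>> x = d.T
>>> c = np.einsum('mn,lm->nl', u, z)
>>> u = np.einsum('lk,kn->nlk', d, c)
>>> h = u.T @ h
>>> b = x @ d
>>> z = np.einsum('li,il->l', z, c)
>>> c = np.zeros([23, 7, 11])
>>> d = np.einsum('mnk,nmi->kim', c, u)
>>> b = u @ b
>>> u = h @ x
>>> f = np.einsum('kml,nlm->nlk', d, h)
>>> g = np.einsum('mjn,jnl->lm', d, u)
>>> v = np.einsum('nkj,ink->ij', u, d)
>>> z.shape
(7,)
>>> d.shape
(11, 23, 23)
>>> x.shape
(23, 23)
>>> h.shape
(23, 23, 23)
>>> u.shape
(23, 23, 23)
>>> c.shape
(23, 7, 11)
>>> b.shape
(7, 23, 23)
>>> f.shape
(23, 23, 11)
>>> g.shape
(23, 11)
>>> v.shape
(11, 23)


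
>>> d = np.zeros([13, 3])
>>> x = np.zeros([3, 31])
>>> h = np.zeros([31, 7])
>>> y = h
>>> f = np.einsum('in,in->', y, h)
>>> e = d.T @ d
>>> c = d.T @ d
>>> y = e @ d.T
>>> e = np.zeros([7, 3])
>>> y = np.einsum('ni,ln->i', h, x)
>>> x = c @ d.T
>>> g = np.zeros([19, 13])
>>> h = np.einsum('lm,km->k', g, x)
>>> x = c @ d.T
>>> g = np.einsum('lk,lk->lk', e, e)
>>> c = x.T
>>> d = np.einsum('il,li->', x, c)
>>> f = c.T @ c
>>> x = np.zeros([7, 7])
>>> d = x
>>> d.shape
(7, 7)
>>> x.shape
(7, 7)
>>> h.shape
(3,)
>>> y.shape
(7,)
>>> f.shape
(3, 3)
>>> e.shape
(7, 3)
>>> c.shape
(13, 3)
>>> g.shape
(7, 3)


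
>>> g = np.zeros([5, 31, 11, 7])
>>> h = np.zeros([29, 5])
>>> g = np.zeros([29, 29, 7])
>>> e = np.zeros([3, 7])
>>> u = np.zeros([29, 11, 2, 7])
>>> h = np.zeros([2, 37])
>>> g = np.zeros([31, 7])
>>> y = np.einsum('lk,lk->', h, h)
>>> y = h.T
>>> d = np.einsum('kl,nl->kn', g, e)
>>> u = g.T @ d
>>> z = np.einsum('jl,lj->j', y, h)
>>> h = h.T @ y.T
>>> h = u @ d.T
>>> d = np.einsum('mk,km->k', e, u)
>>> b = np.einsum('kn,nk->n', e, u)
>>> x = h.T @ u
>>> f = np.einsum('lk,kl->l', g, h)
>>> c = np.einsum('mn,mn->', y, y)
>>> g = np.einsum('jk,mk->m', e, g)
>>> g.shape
(31,)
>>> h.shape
(7, 31)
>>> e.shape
(3, 7)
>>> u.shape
(7, 3)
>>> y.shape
(37, 2)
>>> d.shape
(7,)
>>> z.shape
(37,)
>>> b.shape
(7,)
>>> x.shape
(31, 3)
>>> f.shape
(31,)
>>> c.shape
()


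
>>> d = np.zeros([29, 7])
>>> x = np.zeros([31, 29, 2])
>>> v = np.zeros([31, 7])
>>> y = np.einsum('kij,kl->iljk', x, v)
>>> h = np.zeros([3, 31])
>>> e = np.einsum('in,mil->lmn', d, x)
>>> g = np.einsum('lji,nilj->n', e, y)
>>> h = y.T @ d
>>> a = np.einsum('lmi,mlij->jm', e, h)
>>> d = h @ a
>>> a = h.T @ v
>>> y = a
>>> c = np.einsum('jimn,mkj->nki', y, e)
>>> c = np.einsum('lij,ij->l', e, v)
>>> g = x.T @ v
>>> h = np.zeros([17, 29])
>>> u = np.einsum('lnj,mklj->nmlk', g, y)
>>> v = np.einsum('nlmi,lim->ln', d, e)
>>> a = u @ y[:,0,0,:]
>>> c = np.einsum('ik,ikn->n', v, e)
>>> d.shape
(31, 2, 7, 31)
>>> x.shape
(31, 29, 2)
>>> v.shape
(2, 31)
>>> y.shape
(7, 7, 2, 7)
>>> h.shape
(17, 29)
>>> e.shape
(2, 31, 7)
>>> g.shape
(2, 29, 7)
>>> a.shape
(29, 7, 2, 7)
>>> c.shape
(7,)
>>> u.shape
(29, 7, 2, 7)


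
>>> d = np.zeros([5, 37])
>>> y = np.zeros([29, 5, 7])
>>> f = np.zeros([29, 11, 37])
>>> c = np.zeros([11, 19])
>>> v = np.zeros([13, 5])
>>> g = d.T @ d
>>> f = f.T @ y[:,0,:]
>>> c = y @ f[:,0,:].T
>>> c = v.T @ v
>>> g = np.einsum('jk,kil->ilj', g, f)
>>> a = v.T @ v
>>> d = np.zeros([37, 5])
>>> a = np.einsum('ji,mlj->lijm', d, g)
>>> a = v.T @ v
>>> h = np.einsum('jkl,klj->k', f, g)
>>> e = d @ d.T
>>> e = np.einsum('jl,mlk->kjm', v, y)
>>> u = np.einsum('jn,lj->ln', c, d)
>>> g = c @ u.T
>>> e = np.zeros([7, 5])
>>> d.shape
(37, 5)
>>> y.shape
(29, 5, 7)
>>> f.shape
(37, 11, 7)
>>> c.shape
(5, 5)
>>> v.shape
(13, 5)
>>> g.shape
(5, 37)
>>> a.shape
(5, 5)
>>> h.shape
(11,)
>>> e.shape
(7, 5)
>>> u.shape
(37, 5)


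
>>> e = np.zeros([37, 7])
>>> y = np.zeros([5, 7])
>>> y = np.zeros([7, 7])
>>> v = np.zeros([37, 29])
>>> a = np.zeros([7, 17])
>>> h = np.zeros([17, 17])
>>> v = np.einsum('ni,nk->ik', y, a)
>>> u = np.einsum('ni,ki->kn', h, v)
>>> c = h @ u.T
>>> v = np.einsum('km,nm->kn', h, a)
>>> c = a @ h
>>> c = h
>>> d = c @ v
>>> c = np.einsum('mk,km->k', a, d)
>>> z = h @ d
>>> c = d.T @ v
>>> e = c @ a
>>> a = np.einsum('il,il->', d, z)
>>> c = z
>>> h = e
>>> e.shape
(7, 17)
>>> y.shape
(7, 7)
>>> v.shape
(17, 7)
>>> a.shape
()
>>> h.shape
(7, 17)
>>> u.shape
(7, 17)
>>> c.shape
(17, 7)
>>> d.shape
(17, 7)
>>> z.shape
(17, 7)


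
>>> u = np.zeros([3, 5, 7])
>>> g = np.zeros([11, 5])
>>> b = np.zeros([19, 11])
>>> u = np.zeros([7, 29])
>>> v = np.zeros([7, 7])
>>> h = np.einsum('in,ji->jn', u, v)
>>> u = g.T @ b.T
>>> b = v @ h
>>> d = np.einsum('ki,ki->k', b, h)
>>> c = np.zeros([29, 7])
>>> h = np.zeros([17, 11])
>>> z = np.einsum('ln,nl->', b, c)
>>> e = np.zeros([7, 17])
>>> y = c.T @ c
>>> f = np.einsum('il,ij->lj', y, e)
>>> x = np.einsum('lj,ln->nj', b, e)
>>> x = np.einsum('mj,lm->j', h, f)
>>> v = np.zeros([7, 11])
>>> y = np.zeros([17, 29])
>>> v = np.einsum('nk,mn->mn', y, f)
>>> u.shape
(5, 19)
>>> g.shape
(11, 5)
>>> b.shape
(7, 29)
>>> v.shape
(7, 17)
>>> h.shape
(17, 11)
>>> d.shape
(7,)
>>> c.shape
(29, 7)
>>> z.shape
()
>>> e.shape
(7, 17)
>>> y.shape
(17, 29)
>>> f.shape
(7, 17)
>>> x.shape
(11,)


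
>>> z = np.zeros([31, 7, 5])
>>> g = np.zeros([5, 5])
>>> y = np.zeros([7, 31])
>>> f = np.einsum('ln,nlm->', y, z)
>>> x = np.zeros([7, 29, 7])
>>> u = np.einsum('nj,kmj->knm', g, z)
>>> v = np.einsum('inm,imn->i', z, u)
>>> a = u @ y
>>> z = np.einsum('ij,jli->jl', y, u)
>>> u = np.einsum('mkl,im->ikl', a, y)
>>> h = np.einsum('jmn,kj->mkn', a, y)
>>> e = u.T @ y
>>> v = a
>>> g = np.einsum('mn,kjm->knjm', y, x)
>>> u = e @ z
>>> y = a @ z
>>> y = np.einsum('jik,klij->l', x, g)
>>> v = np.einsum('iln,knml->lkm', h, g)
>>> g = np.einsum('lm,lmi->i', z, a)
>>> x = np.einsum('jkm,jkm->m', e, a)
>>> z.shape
(31, 5)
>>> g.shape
(31,)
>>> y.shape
(31,)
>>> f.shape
()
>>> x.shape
(31,)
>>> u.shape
(31, 5, 5)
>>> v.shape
(7, 7, 29)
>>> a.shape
(31, 5, 31)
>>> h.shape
(5, 7, 31)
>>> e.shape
(31, 5, 31)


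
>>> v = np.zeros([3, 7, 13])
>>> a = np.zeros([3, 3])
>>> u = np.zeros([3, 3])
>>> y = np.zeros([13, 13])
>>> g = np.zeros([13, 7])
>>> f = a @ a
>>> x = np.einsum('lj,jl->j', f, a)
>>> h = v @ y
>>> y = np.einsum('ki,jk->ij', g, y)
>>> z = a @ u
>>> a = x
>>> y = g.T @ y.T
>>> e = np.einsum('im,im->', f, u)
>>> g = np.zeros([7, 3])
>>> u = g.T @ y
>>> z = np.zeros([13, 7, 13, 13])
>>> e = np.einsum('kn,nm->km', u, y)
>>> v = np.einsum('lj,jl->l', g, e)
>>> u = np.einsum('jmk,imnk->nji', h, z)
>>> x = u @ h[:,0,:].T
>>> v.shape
(7,)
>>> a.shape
(3,)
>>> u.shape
(13, 3, 13)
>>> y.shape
(7, 7)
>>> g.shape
(7, 3)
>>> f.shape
(3, 3)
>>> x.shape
(13, 3, 3)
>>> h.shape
(3, 7, 13)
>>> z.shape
(13, 7, 13, 13)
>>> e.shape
(3, 7)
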